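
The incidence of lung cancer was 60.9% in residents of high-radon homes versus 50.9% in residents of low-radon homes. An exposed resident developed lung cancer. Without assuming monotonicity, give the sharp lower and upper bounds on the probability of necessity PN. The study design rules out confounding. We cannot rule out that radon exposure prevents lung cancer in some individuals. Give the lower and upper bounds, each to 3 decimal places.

0.164 ≤ PN ≤ 0.806

p₁ = 0.609, p₀ = 0.509.
Under exogeneity alone the bounds on PN are max{0,(p₁−p₀)/p₁} ≤ PN ≤ min{1,(1−p₀)/p₁}.
  lower = (p₁ − p₀)/p₁ = 0.1 / 0.609 ≈ 0.1642
  upper = min{1, (1 − p₀)/p₁} = 0.491 / 0.609 ≈ 0.8062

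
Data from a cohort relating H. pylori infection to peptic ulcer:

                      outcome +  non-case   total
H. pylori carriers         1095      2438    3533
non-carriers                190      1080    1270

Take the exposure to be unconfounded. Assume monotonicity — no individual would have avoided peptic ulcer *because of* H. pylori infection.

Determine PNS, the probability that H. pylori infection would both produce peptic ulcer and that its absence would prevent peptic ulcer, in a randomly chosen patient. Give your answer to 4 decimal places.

p₁ = P(outcome | exposed) = 1095/3533 = 0.30993
p₀ = P(outcome | unexposed) = 190/1270 = 0.14961
Under exogeneity and monotonicity, PNS = p₁ − p₀.
PNS = 0.30993 − 0.14961 = 0.16033

PNS ≈ 0.1603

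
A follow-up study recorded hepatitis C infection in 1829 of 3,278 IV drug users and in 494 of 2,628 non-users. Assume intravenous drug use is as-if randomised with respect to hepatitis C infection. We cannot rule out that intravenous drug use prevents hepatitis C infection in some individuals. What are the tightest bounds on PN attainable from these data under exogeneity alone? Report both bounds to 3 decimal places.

0.663 ≤ PN ≤ 1.000

p₁ = P(outcome | exposed) = 1829/3278 = 0.55796
p₀ = P(outcome | unexposed) = 494/2628 = 0.18798
Under exogeneity alone the bounds on PN are max{0,(p₁−p₀)/p₁} ≤ PN ≤ min{1,(1−p₀)/p₁}.
  lower = (p₁ − p₀)/p₁ = 0.36999 / 0.55796 ≈ 0.6631
  upper = min{1, (1 − p₀)/p₁} = 0.81202 / 0.55796 ≈ 1.4553 → capped at 1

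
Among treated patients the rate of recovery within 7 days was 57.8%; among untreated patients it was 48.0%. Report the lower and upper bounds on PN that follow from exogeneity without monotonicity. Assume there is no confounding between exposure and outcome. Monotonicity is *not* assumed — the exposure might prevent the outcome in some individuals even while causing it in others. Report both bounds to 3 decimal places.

p₁ = 0.578, p₀ = 0.48.
Under exogeneity alone the bounds on PN are max{0,(p₁−p₀)/p₁} ≤ PN ≤ min{1,(1−p₀)/p₁}.
  lower = (p₁ − p₀)/p₁ = 0.098 / 0.578 ≈ 0.1696
  upper = min{1, (1 − p₀)/p₁} = 0.52 / 0.578 ≈ 0.8997

0.170 ≤ PN ≤ 0.900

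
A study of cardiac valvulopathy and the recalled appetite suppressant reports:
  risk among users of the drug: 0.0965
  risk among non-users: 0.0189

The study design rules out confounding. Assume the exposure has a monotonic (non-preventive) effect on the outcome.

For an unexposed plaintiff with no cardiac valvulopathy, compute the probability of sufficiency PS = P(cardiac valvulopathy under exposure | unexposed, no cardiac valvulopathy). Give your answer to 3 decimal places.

Let p₁ = 0.0965, p₀ = 0.0189.
Under exogeneity and monotonicity, PS = (p₁ − p₀) / (1 − p₀).
PS = (0.0965 − 0.0189) / (1 − 0.0189) = 0.0776 / 0.9811 ≈ 0.0791

PS ≈ 0.079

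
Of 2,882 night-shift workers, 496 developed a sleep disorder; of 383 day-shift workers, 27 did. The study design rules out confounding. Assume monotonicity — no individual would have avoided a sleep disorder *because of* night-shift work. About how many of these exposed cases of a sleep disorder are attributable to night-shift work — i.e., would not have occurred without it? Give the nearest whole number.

about 293 cases

p₁ = P(outcome | exposed) = 496/2882 = 0.1721
p₀ = P(outcome | unexposed) = 27/383 = 0.070496
PN = (p₁ − p₀)/p₁ = (0.1721 − 0.070496) / 0.1721 ≈ 0.59038.
Attributable cases ≈ PN × (exposed cases) = 0.59038 × 496 ≈ 292.83.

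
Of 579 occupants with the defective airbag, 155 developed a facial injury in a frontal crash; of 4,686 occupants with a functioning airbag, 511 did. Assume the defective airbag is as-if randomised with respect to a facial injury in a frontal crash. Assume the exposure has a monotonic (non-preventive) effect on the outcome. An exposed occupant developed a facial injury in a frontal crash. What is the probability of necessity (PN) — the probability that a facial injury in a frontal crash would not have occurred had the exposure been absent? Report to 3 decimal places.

PN ≈ 0.593

p₁ = P(outcome | exposed) = 155/579 = 0.2677
p₀ = P(outcome | unexposed) = 511/4686 = 0.10905
Under exogeneity and monotonicity, PN = (p₁ − p₀) / p₁.
PN = (0.2677 − 0.10905) / 0.2677 = 0.15865 / 0.2677 ≈ 0.5927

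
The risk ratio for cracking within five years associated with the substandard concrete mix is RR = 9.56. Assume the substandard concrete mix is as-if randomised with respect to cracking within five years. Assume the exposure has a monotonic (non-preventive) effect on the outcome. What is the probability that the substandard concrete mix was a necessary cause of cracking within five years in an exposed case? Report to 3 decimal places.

PN ≈ 0.895

Under exogeneity and monotonicity, PN = (RR − 1) / RR = 1 − 1/RR.
PN = (9.56 − 1) / 9.56 = 8.56 / 9.56 ≈ 0.8954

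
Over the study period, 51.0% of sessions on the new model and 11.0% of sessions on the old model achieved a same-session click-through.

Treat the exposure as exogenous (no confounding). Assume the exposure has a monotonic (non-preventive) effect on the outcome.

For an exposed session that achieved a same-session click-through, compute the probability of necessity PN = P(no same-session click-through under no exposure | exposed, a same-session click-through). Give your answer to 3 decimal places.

PN ≈ 0.784

p₁ = 0.51, p₀ = 0.11.
Under exogeneity and monotonicity, PN = (p₁ − p₀) / p₁.
PN = (0.51 − 0.11) / 0.51 = 0.4 / 0.51 ≈ 0.7843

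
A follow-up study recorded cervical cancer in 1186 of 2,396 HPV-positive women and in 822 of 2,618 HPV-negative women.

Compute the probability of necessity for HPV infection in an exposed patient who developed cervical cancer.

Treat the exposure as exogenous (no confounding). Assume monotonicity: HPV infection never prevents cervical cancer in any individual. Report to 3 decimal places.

PN ≈ 0.366

p₁ = P(outcome | exposed) = 1186/2396 = 0.49499
p₀ = P(outcome | unexposed) = 822/2618 = 0.31398
Under exogeneity and monotonicity, PN = (p₁ − p₀) / p₁.
PN = (0.49499 − 0.31398) / 0.49499 = 0.18101 / 0.49499 ≈ 0.3657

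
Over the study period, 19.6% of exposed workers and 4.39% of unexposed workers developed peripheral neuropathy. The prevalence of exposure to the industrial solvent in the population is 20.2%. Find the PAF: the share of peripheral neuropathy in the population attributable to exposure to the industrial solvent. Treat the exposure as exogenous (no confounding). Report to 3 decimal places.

PAF ≈ 0.412

p₁ = 0.196, p₀ = 0.0439.
Overall risk P(Y=1) = π·p₁ + (1−π)·p₀ = 0.202×0.196 + 0.798×0.0439 = 0.074624.
Under exogeneity, PAF = [P(Y=1) − p₀] / P(Y=1).
PAF = (0.074624 − 0.0439) / 0.074624 ≈ 0.4117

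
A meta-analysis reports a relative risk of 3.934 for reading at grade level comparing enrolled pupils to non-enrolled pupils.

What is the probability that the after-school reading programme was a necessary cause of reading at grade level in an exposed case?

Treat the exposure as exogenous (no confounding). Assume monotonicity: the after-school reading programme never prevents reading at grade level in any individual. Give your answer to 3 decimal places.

Under exogeneity and monotonicity, PN = (RR − 1) / RR = 1 − 1/RR.
PN = (3.934 − 1) / 3.934 = 2.934 / 3.934 ≈ 0.7458

PN ≈ 0.746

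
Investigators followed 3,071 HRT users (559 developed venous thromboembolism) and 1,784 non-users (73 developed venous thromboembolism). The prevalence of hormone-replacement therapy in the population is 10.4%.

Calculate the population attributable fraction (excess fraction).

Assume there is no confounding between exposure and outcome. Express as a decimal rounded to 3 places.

p₁ = P(outcome | exposed) = 559/3071 = 0.18203
p₀ = P(outcome | unexposed) = 73/1784 = 0.040919
Overall risk P(Y=1) = π·p₁ + (1−π)·p₀ = 0.104×0.18203 + 0.896×0.040919 = 0.055594.
Under exogeneity, PAF = [P(Y=1) − p₀] / P(Y=1).
PAF = (0.055594 − 0.040919) / 0.055594 ≈ 0.2640

PAF ≈ 0.264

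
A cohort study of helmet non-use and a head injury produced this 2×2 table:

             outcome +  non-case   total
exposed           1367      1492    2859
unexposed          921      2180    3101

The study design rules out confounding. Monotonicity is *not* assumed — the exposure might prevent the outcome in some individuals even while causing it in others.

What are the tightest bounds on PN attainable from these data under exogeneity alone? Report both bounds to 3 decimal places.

0.379 ≤ PN ≤ 1.000

p₁ = P(outcome | exposed) = 1367/2859 = 0.47814
p₀ = P(outcome | unexposed) = 921/3101 = 0.297
Under exogeneity alone the bounds on PN are max{0,(p₁−p₀)/p₁} ≤ PN ≤ min{1,(1−p₀)/p₁}.
  lower = (p₁ − p₀)/p₁ = 0.18114 / 0.47814 ≈ 0.3788
  upper = min{1, (1 − p₀)/p₁} = 0.703 / 0.47814 ≈ 1.4703 → capped at 1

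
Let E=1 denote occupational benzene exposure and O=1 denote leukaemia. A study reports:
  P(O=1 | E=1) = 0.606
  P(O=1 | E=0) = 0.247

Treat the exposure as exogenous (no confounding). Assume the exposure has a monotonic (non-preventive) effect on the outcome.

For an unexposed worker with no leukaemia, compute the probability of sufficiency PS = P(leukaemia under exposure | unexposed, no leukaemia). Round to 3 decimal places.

Let p₁ = 0.606, p₀ = 0.247.
Under exogeneity and monotonicity, PS = (p₁ − p₀) / (1 − p₀).
PS = (0.606 − 0.247) / (1 − 0.247) = 0.359 / 0.753 ≈ 0.4768

PS ≈ 0.477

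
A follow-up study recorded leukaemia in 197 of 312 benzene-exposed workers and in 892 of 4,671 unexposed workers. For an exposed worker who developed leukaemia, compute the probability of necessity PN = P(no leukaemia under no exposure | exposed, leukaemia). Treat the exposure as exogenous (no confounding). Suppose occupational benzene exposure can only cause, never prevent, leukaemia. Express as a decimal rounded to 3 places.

p₁ = P(outcome | exposed) = 197/312 = 0.63141
p₀ = P(outcome | unexposed) = 892/4671 = 0.19097
Under exogeneity and monotonicity, PN = (p₁ − p₀) / p₁.
PN = (0.63141 − 0.19097) / 0.63141 = 0.44044 / 0.63141 ≈ 0.6976

PN ≈ 0.698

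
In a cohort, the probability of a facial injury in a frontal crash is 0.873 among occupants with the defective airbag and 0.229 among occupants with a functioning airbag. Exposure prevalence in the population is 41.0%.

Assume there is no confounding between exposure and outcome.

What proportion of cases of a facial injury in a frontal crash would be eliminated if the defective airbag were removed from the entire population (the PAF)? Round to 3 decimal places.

PAF ≈ 0.536

Let p₁ = 0.873, p₀ = 0.229.
Overall risk P(Y=1) = π·p₁ + (1−π)·p₀ = 0.41×0.873 + 0.59×0.229 = 0.49304.
Under exogeneity, PAF = [P(Y=1) − p₀] / P(Y=1).
PAF = (0.49304 − 0.229) / 0.49304 ≈ 0.5355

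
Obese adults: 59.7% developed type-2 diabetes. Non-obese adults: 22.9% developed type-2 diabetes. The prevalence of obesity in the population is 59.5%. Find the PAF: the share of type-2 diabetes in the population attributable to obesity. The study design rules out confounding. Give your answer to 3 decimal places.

p₁ = 0.597, p₀ = 0.229.
Overall risk P(Y=1) = π·p₁ + (1−π)·p₀ = 0.595×0.597 + 0.405×0.229 = 0.44796.
Under exogeneity, PAF = [P(Y=1) − p₀] / P(Y=1).
PAF = (0.44796 − 0.229) / 0.44796 ≈ 0.4888

PAF ≈ 0.489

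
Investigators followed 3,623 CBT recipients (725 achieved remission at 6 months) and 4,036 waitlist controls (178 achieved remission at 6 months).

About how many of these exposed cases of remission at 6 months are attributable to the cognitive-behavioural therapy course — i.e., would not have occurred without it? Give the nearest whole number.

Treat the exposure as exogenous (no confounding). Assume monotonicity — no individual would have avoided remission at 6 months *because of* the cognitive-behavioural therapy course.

about 565 cases

p₁ = P(outcome | exposed) = 725/3623 = 0.20011
p₀ = P(outcome | unexposed) = 178/4036 = 0.044103
PN = (p₁ − p₀)/p₁ = (0.20011 − 0.044103) / 0.20011 ≈ 0.77961.
Attributable cases ≈ PN × (exposed cases) = 0.77961 × 725 ≈ 565.21.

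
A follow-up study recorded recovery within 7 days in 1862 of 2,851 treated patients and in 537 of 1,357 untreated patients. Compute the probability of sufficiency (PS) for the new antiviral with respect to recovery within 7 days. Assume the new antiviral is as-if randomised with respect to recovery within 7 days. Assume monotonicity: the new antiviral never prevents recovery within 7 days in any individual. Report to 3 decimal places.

p₁ = P(outcome | exposed) = 1862/2851 = 0.6531
p₀ = P(outcome | unexposed) = 537/1357 = 0.39573
Under exogeneity and monotonicity, PS = (p₁ − p₀) / (1 − p₀).
PS = (0.6531 − 0.39573) / (1 − 0.39573) = 0.25738 / 0.60427 ≈ 0.4259

PS ≈ 0.426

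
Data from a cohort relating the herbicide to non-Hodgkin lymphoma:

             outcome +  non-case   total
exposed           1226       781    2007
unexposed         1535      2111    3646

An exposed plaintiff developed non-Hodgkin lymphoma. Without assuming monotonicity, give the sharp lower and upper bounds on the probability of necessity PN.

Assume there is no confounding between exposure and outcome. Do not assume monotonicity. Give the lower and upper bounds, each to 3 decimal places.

0.311 ≤ PN ≤ 0.948

p₁ = P(outcome | exposed) = 1226/2007 = 0.61086
p₀ = P(outcome | unexposed) = 1535/3646 = 0.42101
Under exogeneity alone the bounds on PN are max{0,(p₁−p₀)/p₁} ≤ PN ≤ min{1,(1−p₀)/p₁}.
  lower = (p₁ − p₀)/p₁ = 0.18985 / 0.61086 ≈ 0.3108
  upper = min{1, (1 − p₀)/p₁} = 0.57899 / 0.61086 ≈ 0.9478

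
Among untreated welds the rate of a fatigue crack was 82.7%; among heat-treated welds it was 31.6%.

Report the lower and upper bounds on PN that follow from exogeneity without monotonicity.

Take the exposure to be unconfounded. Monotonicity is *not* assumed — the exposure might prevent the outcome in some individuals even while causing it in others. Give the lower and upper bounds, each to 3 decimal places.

p₁ = 0.827, p₀ = 0.316.
Under exogeneity alone the bounds on PN are max{0,(p₁−p₀)/p₁} ≤ PN ≤ min{1,(1−p₀)/p₁}.
  lower = (p₁ − p₀)/p₁ = 0.511 / 0.827 ≈ 0.6179
  upper = min{1, (1 − p₀)/p₁} = 0.684 / 0.827 ≈ 0.8271

0.618 ≤ PN ≤ 0.827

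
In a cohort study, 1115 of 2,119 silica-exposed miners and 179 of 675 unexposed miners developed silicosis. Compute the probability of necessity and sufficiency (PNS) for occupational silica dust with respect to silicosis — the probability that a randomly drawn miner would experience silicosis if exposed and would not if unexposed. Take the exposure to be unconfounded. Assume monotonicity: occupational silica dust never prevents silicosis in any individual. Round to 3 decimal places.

p₁ = P(outcome | exposed) = 1115/2119 = 0.52619
p₀ = P(outcome | unexposed) = 179/675 = 0.26519
Under exogeneity and monotonicity, PNS = p₁ − p₀.
PNS = 0.52619 − 0.26519 = 0.26101

PNS ≈ 0.261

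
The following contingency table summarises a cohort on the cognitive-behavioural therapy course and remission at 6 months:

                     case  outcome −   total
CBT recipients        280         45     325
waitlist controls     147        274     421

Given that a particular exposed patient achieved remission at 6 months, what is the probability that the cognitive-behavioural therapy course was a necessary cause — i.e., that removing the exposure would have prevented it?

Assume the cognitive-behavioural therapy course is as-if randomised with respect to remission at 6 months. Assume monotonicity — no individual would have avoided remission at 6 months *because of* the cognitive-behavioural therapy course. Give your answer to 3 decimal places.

p₁ = P(outcome | exposed) = 280/325 = 0.86154
p₀ = P(outcome | unexposed) = 147/421 = 0.34917
Under exogeneity and monotonicity, PN = (p₁ − p₀)/p₁.
PN = (0.86154 − 0.34917) / 0.86154 ≈ 0.5947

PN ≈ 0.595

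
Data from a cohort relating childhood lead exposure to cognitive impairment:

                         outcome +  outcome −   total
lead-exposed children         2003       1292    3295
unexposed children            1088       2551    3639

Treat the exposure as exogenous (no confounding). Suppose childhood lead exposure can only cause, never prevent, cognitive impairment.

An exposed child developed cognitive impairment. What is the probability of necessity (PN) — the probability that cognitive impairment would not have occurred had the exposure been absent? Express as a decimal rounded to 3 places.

PN ≈ 0.508

p₁ = P(outcome | exposed) = 2003/3295 = 0.60789
p₀ = P(outcome | unexposed) = 1088/3639 = 0.29898
Under exogeneity and monotonicity, PN = (p₁ − p₀)/p₁.
PN = (0.60789 − 0.29898) / 0.60789 ≈ 0.5082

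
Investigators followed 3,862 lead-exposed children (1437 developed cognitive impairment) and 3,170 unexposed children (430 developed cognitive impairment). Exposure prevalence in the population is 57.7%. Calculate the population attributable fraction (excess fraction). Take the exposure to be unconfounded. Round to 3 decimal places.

PAF ≈ 0.501

p₁ = P(outcome | exposed) = 1437/3862 = 0.37209
p₀ = P(outcome | unexposed) = 430/3170 = 0.13565
Overall risk P(Y=1) = π·p₁ + (1−π)·p₀ = 0.577×0.37209 + 0.423×0.13565 = 0.27207.
Under exogeneity, PAF = [P(Y=1) − p₀] / P(Y=1).
PAF = (0.27207 − 0.13565) / 0.27207 ≈ 0.5014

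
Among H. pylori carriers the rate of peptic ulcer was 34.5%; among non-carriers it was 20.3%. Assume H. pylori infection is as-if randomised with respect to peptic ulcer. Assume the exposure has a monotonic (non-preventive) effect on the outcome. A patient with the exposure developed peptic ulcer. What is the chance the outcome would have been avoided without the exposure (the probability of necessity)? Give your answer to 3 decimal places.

p₁ = 0.345, p₀ = 0.203.
Under exogeneity and monotonicity, PN = (p₁ − p₀) / p₁.
PN = (0.345 − 0.203) / 0.345 = 0.142 / 0.345 ≈ 0.4116

PN ≈ 0.412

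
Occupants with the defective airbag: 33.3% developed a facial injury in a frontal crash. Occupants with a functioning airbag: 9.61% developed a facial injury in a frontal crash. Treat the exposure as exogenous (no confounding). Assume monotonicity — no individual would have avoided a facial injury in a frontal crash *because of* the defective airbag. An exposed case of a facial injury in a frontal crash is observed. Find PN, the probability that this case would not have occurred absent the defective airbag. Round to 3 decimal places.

PN ≈ 0.711

p₁ = 0.333, p₀ = 0.0961.
Under exogeneity and monotonicity, PN = (p₁ − p₀) / p₁.
PN = (0.333 − 0.0961) / 0.333 = 0.2369 / 0.333 ≈ 0.7114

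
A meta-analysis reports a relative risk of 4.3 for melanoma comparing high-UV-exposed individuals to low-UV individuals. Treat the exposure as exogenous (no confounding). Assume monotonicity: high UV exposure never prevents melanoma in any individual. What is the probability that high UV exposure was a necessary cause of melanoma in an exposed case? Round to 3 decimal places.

PN ≈ 0.767

Under exogeneity and monotonicity, PN = (RR − 1) / RR = 1 − 1/RR.
PN = (4.3 − 1) / 4.3 = 3.3 / 4.3 ≈ 0.7674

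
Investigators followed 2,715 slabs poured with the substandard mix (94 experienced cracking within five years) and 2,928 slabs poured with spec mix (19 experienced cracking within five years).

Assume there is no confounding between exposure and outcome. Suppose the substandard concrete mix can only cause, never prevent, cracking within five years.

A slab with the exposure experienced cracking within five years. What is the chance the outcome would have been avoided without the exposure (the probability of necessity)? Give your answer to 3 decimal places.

p₁ = P(outcome | exposed) = 94/2715 = 0.034622
p₀ = P(outcome | unexposed) = 19/2928 = 0.0064891
Under exogeneity and monotonicity, PN = (p₁ − p₀) / p₁.
PN = (0.034622 − 0.0064891) / 0.034622 = 0.028133 / 0.034622 ≈ 0.8126

PN ≈ 0.813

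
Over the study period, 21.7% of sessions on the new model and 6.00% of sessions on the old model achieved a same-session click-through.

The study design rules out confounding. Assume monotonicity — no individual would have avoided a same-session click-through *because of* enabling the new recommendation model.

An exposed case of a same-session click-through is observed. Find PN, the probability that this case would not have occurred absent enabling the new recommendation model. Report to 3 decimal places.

PN ≈ 0.724

p₁ = 0.217, p₀ = 0.06.
Under exogeneity and monotonicity, PN = (p₁ − p₀) / p₁.
PN = (0.217 − 0.06) / 0.217 = 0.157 / 0.217 ≈ 0.7235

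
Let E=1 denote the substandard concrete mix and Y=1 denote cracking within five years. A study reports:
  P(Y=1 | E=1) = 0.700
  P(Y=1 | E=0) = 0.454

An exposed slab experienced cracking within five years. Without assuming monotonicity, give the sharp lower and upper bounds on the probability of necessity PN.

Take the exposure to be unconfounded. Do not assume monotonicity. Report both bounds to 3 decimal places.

0.351 ≤ PN ≤ 0.780

Let p₁ = 0.7, p₀ = 0.454.
Under exogeneity alone the bounds on PN are max{0,(p₁−p₀)/p₁} ≤ PN ≤ min{1,(1−p₀)/p₁}.
  lower = (p₁ − p₀)/p₁ = 0.246 / 0.7 ≈ 0.3514
  upper = min{1, (1 − p₀)/p₁} = 0.546 / 0.7 ≈ 0.7800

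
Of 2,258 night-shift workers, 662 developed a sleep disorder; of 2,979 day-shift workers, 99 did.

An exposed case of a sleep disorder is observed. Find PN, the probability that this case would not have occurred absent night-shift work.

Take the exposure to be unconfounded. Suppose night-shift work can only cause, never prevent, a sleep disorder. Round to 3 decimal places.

PN ≈ 0.887

p₁ = P(outcome | exposed) = 662/2258 = 0.29318
p₀ = P(outcome | unexposed) = 99/2979 = 0.033233
Under exogeneity and monotonicity, PN = (p₁ − p₀) / p₁.
PN = (0.29318 − 0.033233) / 0.29318 = 0.25995 / 0.29318 ≈ 0.8866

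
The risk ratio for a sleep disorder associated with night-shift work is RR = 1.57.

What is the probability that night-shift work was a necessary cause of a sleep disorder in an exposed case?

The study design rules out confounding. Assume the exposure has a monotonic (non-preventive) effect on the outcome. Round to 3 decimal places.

PN ≈ 0.363

Under exogeneity and monotonicity, PN = (RR − 1) / RR = 1 − 1/RR.
PN = (1.57 − 1) / 1.57 = 0.57 / 1.57 ≈ 0.3631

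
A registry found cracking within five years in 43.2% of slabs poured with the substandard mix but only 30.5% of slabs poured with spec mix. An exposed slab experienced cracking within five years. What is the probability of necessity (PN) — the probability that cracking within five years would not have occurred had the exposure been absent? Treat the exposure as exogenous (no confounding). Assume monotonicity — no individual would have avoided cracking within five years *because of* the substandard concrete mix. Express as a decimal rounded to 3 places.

p₁ = 0.432, p₀ = 0.305.
Under exogeneity and monotonicity, PN = (p₁ − p₀) / p₁.
PN = (0.432 − 0.305) / 0.432 = 0.127 / 0.432 ≈ 0.2940

PN ≈ 0.294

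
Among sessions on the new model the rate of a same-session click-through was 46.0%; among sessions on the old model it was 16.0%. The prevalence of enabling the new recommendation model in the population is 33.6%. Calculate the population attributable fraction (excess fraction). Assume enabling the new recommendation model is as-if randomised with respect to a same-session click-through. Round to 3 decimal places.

p₁ = 0.46, p₀ = 0.16.
Overall risk P(Y=1) = π·p₁ + (1−π)·p₀ = 0.336×0.46 + 0.664×0.16 = 0.2608.
Under exogeneity, PAF = [P(Y=1) − p₀] / P(Y=1).
PAF = (0.2608 − 0.16) / 0.2608 ≈ 0.3865

PAF ≈ 0.387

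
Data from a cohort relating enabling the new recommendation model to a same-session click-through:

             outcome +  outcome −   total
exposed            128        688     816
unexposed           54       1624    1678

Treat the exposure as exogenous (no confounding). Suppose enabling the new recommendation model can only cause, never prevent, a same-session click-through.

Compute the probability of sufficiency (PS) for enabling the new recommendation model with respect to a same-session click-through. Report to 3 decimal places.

PS ≈ 0.129

p₁ = P(outcome | exposed) = 128/816 = 0.15686
p₀ = P(outcome | unexposed) = 54/1678 = 0.032181
Under exogeneity and monotonicity, PS = (p₁ − p₀) / (1 − p₀).
PS = (0.15686 − 0.032181) / (1 − 0.032181) = 0.12468 / 0.96782 ≈ 0.1288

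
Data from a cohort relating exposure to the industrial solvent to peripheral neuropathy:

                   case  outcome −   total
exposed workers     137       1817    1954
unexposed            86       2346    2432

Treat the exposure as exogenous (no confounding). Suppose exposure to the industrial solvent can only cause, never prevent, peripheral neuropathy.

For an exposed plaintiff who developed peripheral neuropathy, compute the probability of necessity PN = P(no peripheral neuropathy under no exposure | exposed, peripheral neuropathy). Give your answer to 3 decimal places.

PN ≈ 0.496

p₁ = P(outcome | exposed) = 137/1954 = 0.070113
p₀ = P(outcome | unexposed) = 86/2432 = 0.035362
Under exogeneity and monotonicity, PN = (p₁ − p₀)/p₁.
PN = (0.070113 − 0.035362) / 0.070113 ≈ 0.4956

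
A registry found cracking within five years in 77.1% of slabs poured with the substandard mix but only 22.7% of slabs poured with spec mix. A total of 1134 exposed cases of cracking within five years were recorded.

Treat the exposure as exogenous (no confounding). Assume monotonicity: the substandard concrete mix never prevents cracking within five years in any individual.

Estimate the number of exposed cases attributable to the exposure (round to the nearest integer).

about 800 cases

p₁ = 0.771, p₀ = 0.227.
PN = (p₁ − p₀)/p₁ = (0.771 − 0.227) / 0.771 ≈ 0.70558.
Attributable cases ≈ PN × (exposed cases) = 0.70558 × 1134 ≈ 800.12.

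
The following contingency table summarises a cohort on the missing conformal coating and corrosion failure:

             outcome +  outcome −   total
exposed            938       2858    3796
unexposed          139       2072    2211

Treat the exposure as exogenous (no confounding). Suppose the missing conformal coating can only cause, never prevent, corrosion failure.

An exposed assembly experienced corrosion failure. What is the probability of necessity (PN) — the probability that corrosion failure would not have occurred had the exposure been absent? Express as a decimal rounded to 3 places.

PN ≈ 0.746

p₁ = P(outcome | exposed) = 938/3796 = 0.2471
p₀ = P(outcome | unexposed) = 139/2211 = 0.062867
Under exogeneity and monotonicity, PN = (p₁ − p₀)/p₁.
PN = (0.2471 − 0.062867) / 0.2471 ≈ 0.7456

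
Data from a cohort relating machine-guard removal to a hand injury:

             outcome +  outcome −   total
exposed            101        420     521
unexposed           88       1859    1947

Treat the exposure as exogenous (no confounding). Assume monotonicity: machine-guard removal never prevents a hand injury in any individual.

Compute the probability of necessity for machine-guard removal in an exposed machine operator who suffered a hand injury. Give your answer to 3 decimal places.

p₁ = P(outcome | exposed) = 101/521 = 0.19386
p₀ = P(outcome | unexposed) = 88/1947 = 0.045198
Under exogeneity and monotonicity, PN = (p₁ − p₀)/p₁.
PN = (0.19386 − 0.045198) / 0.19386 ≈ 0.7669

PN ≈ 0.767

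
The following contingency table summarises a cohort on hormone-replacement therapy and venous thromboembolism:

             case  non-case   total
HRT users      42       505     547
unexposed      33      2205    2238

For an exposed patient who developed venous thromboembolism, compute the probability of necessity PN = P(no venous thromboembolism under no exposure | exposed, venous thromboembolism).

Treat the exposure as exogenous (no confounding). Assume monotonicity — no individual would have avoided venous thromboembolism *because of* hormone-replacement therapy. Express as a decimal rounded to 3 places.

p₁ = P(outcome | exposed) = 42/547 = 0.076782
p₀ = P(outcome | unexposed) = 33/2238 = 0.014745
Under exogeneity and monotonicity, PN = (p₁ − p₀)/p₁.
PN = (0.076782 − 0.014745) / 0.076782 ≈ 0.8080

PN ≈ 0.808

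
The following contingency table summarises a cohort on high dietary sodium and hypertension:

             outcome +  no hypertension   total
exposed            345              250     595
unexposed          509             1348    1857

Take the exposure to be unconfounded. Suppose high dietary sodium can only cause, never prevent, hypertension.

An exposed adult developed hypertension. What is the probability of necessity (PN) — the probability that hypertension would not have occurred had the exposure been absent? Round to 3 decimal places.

p₁ = P(outcome | exposed) = 345/595 = 0.57983
p₀ = P(outcome | unexposed) = 509/1857 = 0.2741
Under exogeneity and monotonicity, PN = (p₁ − p₀)/p₁.
PN = (0.57983 − 0.2741) / 0.57983 ≈ 0.5273

PN ≈ 0.527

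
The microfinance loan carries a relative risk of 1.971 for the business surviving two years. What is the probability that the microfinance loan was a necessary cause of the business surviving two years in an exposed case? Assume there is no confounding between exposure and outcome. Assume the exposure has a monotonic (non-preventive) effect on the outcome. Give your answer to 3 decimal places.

PN ≈ 0.493

Under exogeneity and monotonicity, PN = (RR − 1) / RR = 1 − 1/RR.
PN = (1.971 − 1) / 1.971 = 0.971 / 1.971 ≈ 0.4926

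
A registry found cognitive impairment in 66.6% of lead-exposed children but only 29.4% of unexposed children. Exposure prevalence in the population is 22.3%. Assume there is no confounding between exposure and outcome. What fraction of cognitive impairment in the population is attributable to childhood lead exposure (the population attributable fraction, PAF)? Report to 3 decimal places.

PAF ≈ 0.220

p₁ = 0.666, p₀ = 0.294.
Overall risk P(Y=1) = π·p₁ + (1−π)·p₀ = 0.223×0.666 + 0.777×0.294 = 0.37696.
Under exogeneity, PAF = [P(Y=1) − p₀] / P(Y=1).
PAF = (0.37696 − 0.294) / 0.37696 ≈ 0.2201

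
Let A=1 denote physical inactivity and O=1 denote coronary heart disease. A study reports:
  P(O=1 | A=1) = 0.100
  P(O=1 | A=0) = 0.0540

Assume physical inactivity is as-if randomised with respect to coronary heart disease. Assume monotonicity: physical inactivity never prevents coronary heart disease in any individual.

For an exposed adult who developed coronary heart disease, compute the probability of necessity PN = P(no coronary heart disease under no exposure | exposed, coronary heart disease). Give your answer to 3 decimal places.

Let p₁ = 0.1, p₀ = 0.054.
Under exogeneity and monotonicity, PN = (p₁ − p₀) / p₁.
PN = (0.1 − 0.054) / 0.1 = 0.046 / 0.1 ≈ 0.4600

PN ≈ 0.460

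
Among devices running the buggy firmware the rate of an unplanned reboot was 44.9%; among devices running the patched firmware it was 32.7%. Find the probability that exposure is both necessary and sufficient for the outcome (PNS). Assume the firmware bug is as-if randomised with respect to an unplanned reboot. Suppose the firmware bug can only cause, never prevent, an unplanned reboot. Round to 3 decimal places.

PNS ≈ 0.122

p₁ = 0.449, p₀ = 0.327.
Under exogeneity and monotonicity, PNS = p₁ − p₀.
PNS = 0.449 − 0.327 = 0.122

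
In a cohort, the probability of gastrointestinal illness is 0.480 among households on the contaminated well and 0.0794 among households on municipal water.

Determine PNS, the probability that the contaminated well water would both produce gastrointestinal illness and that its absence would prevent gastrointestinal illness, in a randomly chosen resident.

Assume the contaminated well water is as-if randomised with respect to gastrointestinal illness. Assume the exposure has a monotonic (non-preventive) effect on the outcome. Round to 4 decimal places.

PNS ≈ 0.4006

Let p₁ = 0.48, p₀ = 0.0794.
Under exogeneity and monotonicity, PNS = p₁ − p₀.
PNS = 0.48 − 0.0794 = 0.4006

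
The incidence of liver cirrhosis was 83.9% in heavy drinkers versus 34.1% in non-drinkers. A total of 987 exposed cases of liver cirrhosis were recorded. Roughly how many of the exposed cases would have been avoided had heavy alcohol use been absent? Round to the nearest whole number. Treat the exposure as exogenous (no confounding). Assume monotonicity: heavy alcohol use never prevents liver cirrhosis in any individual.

about 586 cases

p₁ = 0.839, p₀ = 0.341.
PN = (p₁ − p₀)/p₁ = (0.839 − 0.341) / 0.839 ≈ 0.59356.
Attributable cases ≈ PN × (exposed cases) = 0.59356 × 987 ≈ 585.85.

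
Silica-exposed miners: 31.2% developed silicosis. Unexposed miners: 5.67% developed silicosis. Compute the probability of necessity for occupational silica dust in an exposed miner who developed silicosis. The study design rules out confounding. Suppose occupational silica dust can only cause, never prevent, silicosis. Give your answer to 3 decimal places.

PN ≈ 0.818

p₁ = 0.312, p₀ = 0.0567.
Under exogeneity and monotonicity, PN = (p₁ − p₀) / p₁.
PN = (0.312 − 0.0567) / 0.312 = 0.2553 / 0.312 ≈ 0.8183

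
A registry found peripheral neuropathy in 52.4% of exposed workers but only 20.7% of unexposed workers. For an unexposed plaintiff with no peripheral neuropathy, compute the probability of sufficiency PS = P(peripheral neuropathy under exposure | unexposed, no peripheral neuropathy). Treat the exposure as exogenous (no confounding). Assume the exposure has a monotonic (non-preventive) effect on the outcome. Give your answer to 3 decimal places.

PS ≈ 0.400

p₁ = 0.524, p₀ = 0.207.
Under exogeneity and monotonicity, PS = (p₁ − p₀) / (1 − p₀).
PS = (0.524 − 0.207) / (1 − 0.207) = 0.317 / 0.793 ≈ 0.3997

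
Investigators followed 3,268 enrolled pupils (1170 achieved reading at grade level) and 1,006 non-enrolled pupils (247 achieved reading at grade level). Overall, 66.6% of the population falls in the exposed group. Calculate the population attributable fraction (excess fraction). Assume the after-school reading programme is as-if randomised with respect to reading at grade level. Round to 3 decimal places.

p₁ = P(outcome | exposed) = 1170/3268 = 0.35802
p₀ = P(outcome | unexposed) = 247/1006 = 0.24553
Overall risk P(Y=1) = π·p₁ + (1−π)·p₀ = 0.666×0.35802 + 0.334×0.24553 = 0.32045.
Under exogeneity, PAF = [P(Y=1) − p₀] / P(Y=1).
PAF = (0.32045 − 0.24553) / 0.32045 ≈ 0.2338

PAF ≈ 0.234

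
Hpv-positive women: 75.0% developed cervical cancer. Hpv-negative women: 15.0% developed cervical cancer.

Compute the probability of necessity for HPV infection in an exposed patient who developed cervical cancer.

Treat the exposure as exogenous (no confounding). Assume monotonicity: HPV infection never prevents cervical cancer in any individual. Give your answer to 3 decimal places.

p₁ = 0.75, p₀ = 0.15.
Under exogeneity and monotonicity, PN = (p₁ − p₀) / p₁.
PN = (0.75 − 0.15) / 0.75 = 0.6 / 0.75 ≈ 0.8000

PN ≈ 0.800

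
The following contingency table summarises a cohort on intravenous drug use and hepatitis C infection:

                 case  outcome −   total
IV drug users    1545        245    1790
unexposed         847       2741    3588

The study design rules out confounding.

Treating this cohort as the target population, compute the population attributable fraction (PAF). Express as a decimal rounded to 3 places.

p₁ = P(outcome | exposed) = 1545/1790 = 0.86313
p₀ = P(outcome | unexposed) = 847/3588 = 0.23606
Exposure prevalence π = 1790/5378 = 0.33284; overall risk P(Y=1) = 0.44478.
Under exogeneity, PAF = [P(Y=1) − p₀]/P(Y=1).
PAF = (0.44478 − 0.23606) / 0.44478 ≈ 0.4692

PAF ≈ 0.469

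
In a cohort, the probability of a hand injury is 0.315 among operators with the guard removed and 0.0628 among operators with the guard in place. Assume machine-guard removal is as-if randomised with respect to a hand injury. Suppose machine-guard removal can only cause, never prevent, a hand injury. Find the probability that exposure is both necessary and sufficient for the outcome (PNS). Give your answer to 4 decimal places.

PNS ≈ 0.2522

Let p₁ = 0.315, p₀ = 0.0628.
Under exogeneity and monotonicity, PNS = p₁ − p₀.
PNS = 0.315 − 0.0628 = 0.2522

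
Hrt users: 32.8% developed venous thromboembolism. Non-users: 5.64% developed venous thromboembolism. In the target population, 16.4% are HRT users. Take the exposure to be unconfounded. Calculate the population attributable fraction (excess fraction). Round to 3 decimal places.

PAF ≈ 0.441

p₁ = 0.328, p₀ = 0.0564.
Overall risk P(Y=1) = π·p₁ + (1−π)·p₀ = 0.164×0.328 + 0.836×0.0564 = 0.10094.
Under exogeneity, PAF = [P(Y=1) − p₀] / P(Y=1).
PAF = (0.10094 − 0.0564) / 0.10094 ≈ 0.4413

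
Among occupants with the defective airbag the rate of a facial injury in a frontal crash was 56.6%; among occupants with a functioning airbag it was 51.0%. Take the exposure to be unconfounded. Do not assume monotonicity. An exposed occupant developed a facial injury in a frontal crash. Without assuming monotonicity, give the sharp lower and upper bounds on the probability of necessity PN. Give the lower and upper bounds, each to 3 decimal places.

p₁ = 0.566, p₀ = 0.51.
Under exogeneity alone the bounds on PN are max{0,(p₁−p₀)/p₁} ≤ PN ≤ min{1,(1−p₀)/p₁}.
  lower = (p₁ − p₀)/p₁ = 0.056 / 0.566 ≈ 0.0989
  upper = min{1, (1 − p₀)/p₁} = 0.49 / 0.566 ≈ 0.8657

0.099 ≤ PN ≤ 0.866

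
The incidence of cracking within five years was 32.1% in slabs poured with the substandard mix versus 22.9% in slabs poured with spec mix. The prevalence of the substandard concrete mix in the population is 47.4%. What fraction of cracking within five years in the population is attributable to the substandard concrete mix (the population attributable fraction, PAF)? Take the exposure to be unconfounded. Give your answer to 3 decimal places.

p₁ = 0.321, p₀ = 0.229.
Overall risk P(Y=1) = π·p₁ + (1−π)·p₀ = 0.474×0.321 + 0.526×0.229 = 0.27261.
Under exogeneity, PAF = [P(Y=1) − p₀] / P(Y=1).
PAF = (0.27261 − 0.229) / 0.27261 ≈ 0.1600

PAF ≈ 0.160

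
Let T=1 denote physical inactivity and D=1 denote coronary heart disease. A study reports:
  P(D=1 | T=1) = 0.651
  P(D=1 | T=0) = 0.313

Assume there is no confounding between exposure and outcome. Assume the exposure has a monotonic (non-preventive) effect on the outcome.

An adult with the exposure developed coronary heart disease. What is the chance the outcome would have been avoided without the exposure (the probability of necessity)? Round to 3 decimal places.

Let p₁ = 0.651, p₀ = 0.313.
Under exogeneity and monotonicity, PN = (p₁ − p₀) / p₁.
PN = (0.651 − 0.313) / 0.651 = 0.338 / 0.651 ≈ 0.5192

PN ≈ 0.519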